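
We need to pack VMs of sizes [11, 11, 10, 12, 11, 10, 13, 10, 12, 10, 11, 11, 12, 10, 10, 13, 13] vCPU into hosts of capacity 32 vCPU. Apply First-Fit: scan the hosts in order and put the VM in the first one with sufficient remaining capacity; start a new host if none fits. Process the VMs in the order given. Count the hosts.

11 vCPU → host 1 (remaining 21 vCPU)
11 vCPU → host 1 (remaining 10 vCPU)
10 vCPU → host 1 (remaining 0 vCPU)
12 vCPU → host 2 (remaining 20 vCPU)
11 vCPU → host 2 (remaining 9 vCPU)
10 vCPU → host 3 (remaining 22 vCPU)
13 vCPU → host 3 (remaining 9 vCPU)
10 vCPU → host 4 (remaining 22 vCPU)
12 vCPU → host 4 (remaining 10 vCPU)
10 vCPU → host 4 (remaining 0 vCPU)
11 vCPU → host 5 (remaining 21 vCPU)
11 vCPU → host 5 (remaining 10 vCPU)
12 vCPU → host 6 (remaining 20 vCPU)
10 vCPU → host 5 (remaining 0 vCPU)
10 vCPU → host 6 (remaining 10 vCPU)
13 vCPU → host 7 (remaining 19 vCPU)
13 vCPU → host 7 (remaining 6 vCPU)

7 hosts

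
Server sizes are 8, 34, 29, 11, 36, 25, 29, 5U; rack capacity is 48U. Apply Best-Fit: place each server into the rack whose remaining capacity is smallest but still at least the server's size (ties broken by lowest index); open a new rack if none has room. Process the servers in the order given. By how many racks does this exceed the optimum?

Best-Fit: [8,34,5] [29,11] [36] [25] [29] → 5 racks.
5 servers exceed 24U (half the capacity), and no two of those can share a rack, so at least 5 racks are needed.
So 5 is already optimal.

0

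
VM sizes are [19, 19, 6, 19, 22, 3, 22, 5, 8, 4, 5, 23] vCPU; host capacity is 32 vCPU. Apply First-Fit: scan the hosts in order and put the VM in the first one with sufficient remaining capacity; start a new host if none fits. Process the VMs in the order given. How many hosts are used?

19 vCPU → host 1 (remaining 13 vCPU)
19 vCPU → host 2 (remaining 13 vCPU)
6 vCPU → host 1 (remaining 7 vCPU)
19 vCPU → host 3 (remaining 13 vCPU)
22 vCPU → host 4 (remaining 10 vCPU)
3 vCPU → host 1 (remaining 4 vCPU)
22 vCPU → host 5 (remaining 10 vCPU)
5 vCPU → host 2 (remaining 8 vCPU)
8 vCPU → host 2 (remaining 0 vCPU)
4 vCPU → host 1 (remaining 0 vCPU)
5 vCPU → host 3 (remaining 8 vCPU)
23 vCPU → host 6 (remaining 9 vCPU)

6 hosts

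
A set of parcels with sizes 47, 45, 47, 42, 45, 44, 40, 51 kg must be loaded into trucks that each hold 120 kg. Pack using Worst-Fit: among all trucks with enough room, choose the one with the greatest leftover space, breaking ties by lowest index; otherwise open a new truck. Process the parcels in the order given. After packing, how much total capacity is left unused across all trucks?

119

truck 1: place 47 kg, 73 kg left
truck 1: place 45 kg, 28 kg left
truck 2: place 47 kg, 73 kg left
truck 2: place 42 kg, 31 kg left
truck 3: place 45 kg, 75 kg left
truck 3: place 44 kg, 31 kg left
truck 4: place 40 kg, 80 kg left
truck 4: place 51 kg, 29 kg left
4 trucks × 120 kg = 480 kg; used 361 kg; unused 119 kg.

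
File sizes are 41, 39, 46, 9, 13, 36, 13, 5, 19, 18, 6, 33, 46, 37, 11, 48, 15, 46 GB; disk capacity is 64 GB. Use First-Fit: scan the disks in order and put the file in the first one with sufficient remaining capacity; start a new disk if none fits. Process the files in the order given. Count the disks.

disk 1: place 41 GB, 23 GB left
disk 2: place 39 GB, 25 GB left
disk 3: place 46 GB, 18 GB left
disk 1: place 9 GB, 14 GB left
disk 1: place 13 GB, 1 GB left
disk 4: place 36 GB, 28 GB left
disk 2: place 13 GB, 12 GB left
disk 2: place 5 GB, 7 GB left
disk 4: place 19 GB, 9 GB left
disk 3: place 18 GB, 0 GB left
disk 2: place 6 GB, 1 GB left
disk 5: place 33 GB, 31 GB left
disk 6: place 46 GB, 18 GB left
disk 7: place 37 GB, 27 GB left
disk 5: place 11 GB, 20 GB left
disk 8: place 48 GB, 16 GB left
disk 5: place 15 GB, 5 GB left
disk 9: place 46 GB, 18 GB left
Final disks: [41,9,13] [39,13,5,6] [46,18] [36,19] [33,11,15] [46] [37] [48] [46].

9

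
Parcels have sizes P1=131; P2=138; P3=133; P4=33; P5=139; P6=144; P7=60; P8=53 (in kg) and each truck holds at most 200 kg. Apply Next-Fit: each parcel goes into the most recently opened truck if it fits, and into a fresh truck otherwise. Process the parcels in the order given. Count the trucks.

6

Put P1 (131 kg) in truck 1; 69 kg remain.
Put P2 (138 kg) in truck 2; 62 kg remain.
Put P3 (133 kg) in truck 3; 67 kg remain.
Put P4 (33 kg) in truck 3; 34 kg remain.
Put P5 (139 kg) in truck 4; 61 kg remain.
Put P6 (144 kg) in truck 5; 56 kg remain.
Put P7 (60 kg) in truck 6; 140 kg remain.
Put P8 (53 kg) in truck 6; 87 kg remain.
Final trucks: [131] [138] [133,33] [139] [144] [60,53].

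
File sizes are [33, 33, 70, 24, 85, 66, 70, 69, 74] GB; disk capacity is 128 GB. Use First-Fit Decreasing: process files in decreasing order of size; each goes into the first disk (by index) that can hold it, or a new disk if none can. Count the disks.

6

Sorted descending: 85, 74, 70, 70, 69, 66, 33, 33, 24.
Put 85 GB in disk 1; 43 GB remain.
Put 74 GB in disk 2; 54 GB remain.
Put 70 GB in disk 3; 58 GB remain.
Put 70 GB in disk 4; 58 GB remain.
Put 69 GB in disk 5; 59 GB remain.
Put 66 GB in disk 6; 62 GB remain.
Put 33 GB in disk 1; 10 GB remain.
Put 33 GB in disk 2; 21 GB remain.
Put 24 GB in disk 3; 34 GB remain.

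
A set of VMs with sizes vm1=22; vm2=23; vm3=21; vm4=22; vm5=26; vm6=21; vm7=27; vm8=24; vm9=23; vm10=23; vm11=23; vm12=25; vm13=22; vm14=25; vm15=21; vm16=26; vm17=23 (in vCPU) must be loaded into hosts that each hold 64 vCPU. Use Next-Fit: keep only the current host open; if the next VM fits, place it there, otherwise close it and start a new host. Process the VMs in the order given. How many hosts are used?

9 hosts

vm1 (22 vCPU) → host 1 (remaining 42 vCPU)
vm2 (23 vCPU) → host 1 (remaining 19 vCPU)
vm3 (21 vCPU) → host 2 (remaining 43 vCPU)
vm4 (22 vCPU) → host 2 (remaining 21 vCPU)
vm5 (26 vCPU) → host 3 (remaining 38 vCPU)
vm6 (21 vCPU) → host 3 (remaining 17 vCPU)
vm7 (27 vCPU) → host 4 (remaining 37 vCPU)
vm8 (24 vCPU) → host 4 (remaining 13 vCPU)
vm9 (23 vCPU) → host 5 (remaining 41 vCPU)
vm10 (23 vCPU) → host 5 (remaining 18 vCPU)
vm11 (23 vCPU) → host 6 (remaining 41 vCPU)
vm12 (25 vCPU) → host 6 (remaining 16 vCPU)
vm13 (22 vCPU) → host 7 (remaining 42 vCPU)
vm14 (25 vCPU) → host 7 (remaining 17 vCPU)
vm15 (21 vCPU) → host 8 (remaining 43 vCPU)
vm16 (26 vCPU) → host 8 (remaining 17 vCPU)
vm17 (23 vCPU) → host 9 (remaining 41 vCPU)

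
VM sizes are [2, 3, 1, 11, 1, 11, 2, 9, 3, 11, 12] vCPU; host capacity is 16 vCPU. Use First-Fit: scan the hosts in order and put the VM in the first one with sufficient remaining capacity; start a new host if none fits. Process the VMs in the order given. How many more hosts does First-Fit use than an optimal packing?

1

First-Fit: [2,3,1,1,2,3] [11] [11] [9] [11] [12] → 6 hosts.
Total size 66 vCPU; any packing needs at least ⌈66/16⌉ = 5 hosts.
An optimal packing achieves that bound: [12,3,1] [11,3,2] [11,2,1] [11] [9] → 5 hosts.
Excess: 6 − 5 = 1.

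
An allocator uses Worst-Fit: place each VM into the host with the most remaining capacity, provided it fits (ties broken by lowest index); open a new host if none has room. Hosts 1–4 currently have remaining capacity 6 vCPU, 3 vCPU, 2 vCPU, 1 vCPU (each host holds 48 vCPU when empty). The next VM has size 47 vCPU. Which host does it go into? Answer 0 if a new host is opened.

No host has ≥ 47 vCPU free, so a new host is opened.

0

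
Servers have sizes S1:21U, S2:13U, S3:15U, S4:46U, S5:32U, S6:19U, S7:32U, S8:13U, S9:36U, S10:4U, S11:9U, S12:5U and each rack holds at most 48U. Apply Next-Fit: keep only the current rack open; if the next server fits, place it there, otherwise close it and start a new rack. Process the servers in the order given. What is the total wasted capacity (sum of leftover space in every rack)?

139

rack 1: place S1 (21U), 27U left
rack 1: place S2 (13U), 14U left
rack 2: place S3 (15U), 33U left
rack 3: place S4 (46U), 2U left
rack 4: place S5 (32U), 16U left
rack 5: place S6 (19U), 29U left
rack 6: place S7 (32U), 16U left
rack 6: place S8 (13U), 3U left
rack 7: place S9 (36U), 12U left
rack 7: place S10 (4U), 8U left
rack 8: place S11 (9U), 39U left
rack 8: place S12 (5U), 34U left
8 racks × 48U = 384U; used 245U; unused 139U.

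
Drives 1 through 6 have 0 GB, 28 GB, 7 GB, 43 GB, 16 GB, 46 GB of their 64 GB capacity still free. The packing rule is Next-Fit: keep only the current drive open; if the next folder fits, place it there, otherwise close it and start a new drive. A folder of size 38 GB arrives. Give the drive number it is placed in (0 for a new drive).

Next-Fit only looks at drive 6, which has 46 GB free.
38 GB fits there.

6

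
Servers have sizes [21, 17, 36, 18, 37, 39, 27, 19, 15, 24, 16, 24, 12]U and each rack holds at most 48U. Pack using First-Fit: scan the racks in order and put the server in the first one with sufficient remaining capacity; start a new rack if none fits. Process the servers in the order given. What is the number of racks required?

8

21U → rack 1 (remaining 27U)
17U → rack 1 (remaining 10U)
36U → rack 2 (remaining 12U)
18U → rack 3 (remaining 30U)
37U → rack 4 (remaining 11U)
39U → rack 5 (remaining 9U)
27U → rack 3 (remaining 3U)
19U → rack 6 (remaining 29U)
15U → rack 6 (remaining 14U)
24U → rack 7 (remaining 24U)
16U → rack 7 (remaining 8U)
24U → rack 8 (remaining 24U)
12U → rack 2 (remaining 0U)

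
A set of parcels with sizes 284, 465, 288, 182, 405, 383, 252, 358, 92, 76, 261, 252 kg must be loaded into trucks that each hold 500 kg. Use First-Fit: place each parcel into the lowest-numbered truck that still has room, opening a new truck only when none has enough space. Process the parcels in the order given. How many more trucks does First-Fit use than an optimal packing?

First-Fit: [284,182] [465] [288,92,76] [405] [383] [252] [358] [261] [252] → 9 trucks.
9 parcels exceed 250 kg (half the capacity), and no two of those can share a truck, so at least 9 trucks are needed.
So 9 is already optimal.

0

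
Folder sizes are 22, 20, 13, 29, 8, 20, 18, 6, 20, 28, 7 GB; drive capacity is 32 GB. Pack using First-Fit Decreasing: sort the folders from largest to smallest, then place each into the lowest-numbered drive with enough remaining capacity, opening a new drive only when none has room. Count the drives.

Sorted descending: 29, 28, 22, 20, 20, 20, 18, 13, 8, 7, 6.
29 GB → drive 1 (remaining 3 GB)
28 GB → drive 2 (remaining 4 GB)
22 GB → drive 3 (remaining 10 GB)
20 GB → drive 4 (remaining 12 GB)
20 GB → drive 5 (remaining 12 GB)
20 GB → drive 6 (remaining 12 GB)
18 GB → drive 7 (remaining 14 GB)
13 GB → drive 7 (remaining 1 GB)
8 GB → drive 3 (remaining 2 GB)
7 GB → drive 4 (remaining 5 GB)
6 GB → drive 5 (remaining 6 GB)
Final drives: [29] [28] [22,8] [20,7] [20,6] [20] [18,13].

7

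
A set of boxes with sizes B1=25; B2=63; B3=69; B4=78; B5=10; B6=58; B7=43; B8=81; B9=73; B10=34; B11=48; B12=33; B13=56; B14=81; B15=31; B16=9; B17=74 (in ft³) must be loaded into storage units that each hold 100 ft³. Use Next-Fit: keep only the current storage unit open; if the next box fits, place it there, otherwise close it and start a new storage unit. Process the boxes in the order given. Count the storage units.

B1 (25 ft³) → storage unit 1 (remaining 75 ft³)
B2 (63 ft³) → storage unit 1 (remaining 12 ft³)
B3 (69 ft³) → storage unit 2 (remaining 31 ft³)
B4 (78 ft³) → storage unit 3 (remaining 22 ft³)
B5 (10 ft³) → storage unit 3 (remaining 12 ft³)
B6 (58 ft³) → storage unit 4 (remaining 42 ft³)
B7 (43 ft³) → storage unit 5 (remaining 57 ft³)
B8 (81 ft³) → storage unit 6 (remaining 19 ft³)
B9 (73 ft³) → storage unit 7 (remaining 27 ft³)
B10 (34 ft³) → storage unit 8 (remaining 66 ft³)
B11 (48 ft³) → storage unit 8 (remaining 18 ft³)
B12 (33 ft³) → storage unit 9 (remaining 67 ft³)
B13 (56 ft³) → storage unit 9 (remaining 11 ft³)
B14 (81 ft³) → storage unit 10 (remaining 19 ft³)
B15 (31 ft³) → storage unit 11 (remaining 69 ft³)
B16 (9 ft³) → storage unit 11 (remaining 60 ft³)
B17 (74 ft³) → storage unit 12 (remaining 26 ft³)
Final storage units: [25,63] [69] [78,10] [58] [43] [81] [73] [34,48] [33,56] [81] [31,9] [74].

12 storage units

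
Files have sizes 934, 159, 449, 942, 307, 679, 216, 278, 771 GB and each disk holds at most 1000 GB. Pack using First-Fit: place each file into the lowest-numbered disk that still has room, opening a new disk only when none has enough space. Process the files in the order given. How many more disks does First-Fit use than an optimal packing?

1

First-Fit: [934] [159,449,307] [942] [679,216] [278] [771] → 6 disks.
Total size 4735 GB; any packing needs at least ⌈4735/1000⌉ = 5 disks.
An optimal packing achieves that bound: [942] [934] [771,216] [679,307] [449,278,159] → 5 disks.
Excess: 6 − 5 = 1.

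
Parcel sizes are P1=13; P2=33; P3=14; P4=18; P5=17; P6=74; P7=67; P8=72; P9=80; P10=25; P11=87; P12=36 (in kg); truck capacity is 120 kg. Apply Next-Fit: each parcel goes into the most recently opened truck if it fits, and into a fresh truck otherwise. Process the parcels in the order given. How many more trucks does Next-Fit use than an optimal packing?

Next-Fit: [13,33,14,18,17] [74] [67] [72] [80,25] [87] [36] → 7 trucks.
Total size 536 kg; any packing needs at least ⌈536/120⌉ = 5 trucks.
An optimal packing achieves that bound: [87,33] [80,36] [74,25,18] [72,17,14,13] [67] → 5 trucks.
Excess: 7 − 5 = 2.

2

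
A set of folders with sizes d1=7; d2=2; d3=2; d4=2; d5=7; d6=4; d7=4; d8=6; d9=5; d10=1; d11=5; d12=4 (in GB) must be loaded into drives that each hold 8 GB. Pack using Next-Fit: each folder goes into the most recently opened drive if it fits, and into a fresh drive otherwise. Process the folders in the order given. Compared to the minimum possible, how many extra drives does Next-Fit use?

Next-Fit: [7] [2,2,2] [7] [4,4] [6] [5,1] [5] [4] → 8 drives.
Total size 49 GB; any packing needs at least ⌈49/8⌉ = 7 drives.
An optimal packing achieves that bound: [7,1] [7] [6,2] [5,2] [5,2] [4,4] [4] → 7 drives.
Excess: 8 − 7 = 1.

1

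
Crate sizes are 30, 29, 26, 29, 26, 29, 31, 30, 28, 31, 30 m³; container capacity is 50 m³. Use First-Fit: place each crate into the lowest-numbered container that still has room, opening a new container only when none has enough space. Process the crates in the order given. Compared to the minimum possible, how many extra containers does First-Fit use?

First-Fit: [30] [29] [26] [29] [26] [29] [31] [30] [28] [31] [30] → 11 containers.
11 crates exceed 25 m³ (half the capacity), and no two of those can share a container, so at least 11 containers are needed.
So 11 is already optimal.

0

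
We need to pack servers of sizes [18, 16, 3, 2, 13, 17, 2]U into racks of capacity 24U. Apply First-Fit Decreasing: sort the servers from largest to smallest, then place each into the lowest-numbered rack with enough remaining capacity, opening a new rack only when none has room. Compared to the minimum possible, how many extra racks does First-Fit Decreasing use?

First-Fit Decreasing: [18,3,2] [17,2] [16] [13] → 4 racks.
4 servers exceed 12U (half the capacity), and no two of those can share a rack, so at least 4 racks are needed.
So 4 is already optimal.

0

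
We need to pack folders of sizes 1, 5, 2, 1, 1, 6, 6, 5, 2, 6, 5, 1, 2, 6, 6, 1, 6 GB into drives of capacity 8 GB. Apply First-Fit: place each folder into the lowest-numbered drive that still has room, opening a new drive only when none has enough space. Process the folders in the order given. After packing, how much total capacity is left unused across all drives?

10

1 GB → drive 1 (remaining 7 GB)
5 GB → drive 1 (remaining 2 GB)
2 GB → drive 1 (remaining 0 GB)
1 GB → drive 2 (remaining 7 GB)
1 GB → drive 2 (remaining 6 GB)
6 GB → drive 2 (remaining 0 GB)
6 GB → drive 3 (remaining 2 GB)
5 GB → drive 4 (remaining 3 GB)
2 GB → drive 3 (remaining 0 GB)
6 GB → drive 5 (remaining 2 GB)
5 GB → drive 6 (remaining 3 GB)
1 GB → drive 4 (remaining 2 GB)
2 GB → drive 4 (remaining 0 GB)
6 GB → drive 7 (remaining 2 GB)
6 GB → drive 8 (remaining 2 GB)
1 GB → drive 5 (remaining 1 GB)
6 GB → drive 9 (remaining 2 GB)
9 drives × 8 GB = 72 GB; used 62 GB; unused 10 GB.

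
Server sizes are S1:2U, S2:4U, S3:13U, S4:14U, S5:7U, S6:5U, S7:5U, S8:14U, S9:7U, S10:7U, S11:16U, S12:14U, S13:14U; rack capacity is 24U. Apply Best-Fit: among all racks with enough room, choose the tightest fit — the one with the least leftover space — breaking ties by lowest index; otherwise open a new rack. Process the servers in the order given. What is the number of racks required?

rack 1: place S1 (2U), 22U left
rack 1: place S2 (4U), 18U left
rack 1: place S3 (13U), 5U left
rack 2: place S4 (14U), 10U left
rack 2: place S5 (7U), 3U left
rack 1: place S6 (5U), 0U left
rack 3: place S7 (5U), 19U left
rack 3: place S8 (14U), 5U left
rack 4: place S9 (7U), 17U left
rack 4: place S10 (7U), 10U left
rack 5: place S11 (16U), 8U left
rack 6: place S12 (14U), 10U left
rack 7: place S13 (14U), 10U left

7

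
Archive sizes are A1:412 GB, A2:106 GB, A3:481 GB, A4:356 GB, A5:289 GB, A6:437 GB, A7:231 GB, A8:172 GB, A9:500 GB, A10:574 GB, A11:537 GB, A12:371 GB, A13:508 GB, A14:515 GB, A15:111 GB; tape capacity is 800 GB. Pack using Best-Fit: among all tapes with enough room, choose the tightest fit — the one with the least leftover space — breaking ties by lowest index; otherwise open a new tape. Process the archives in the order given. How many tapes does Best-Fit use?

A1 (412 GB) → tape 1 (remaining 388 GB)
A2 (106 GB) → tape 1 (remaining 282 GB)
A3 (481 GB) → tape 2 (remaining 319 GB)
A4 (356 GB) → tape 3 (remaining 444 GB)
A5 (289 GB) → tape 2 (remaining 30 GB)
A6 (437 GB) → tape 3 (remaining 7 GB)
A7 (231 GB) → tape 1 (remaining 51 GB)
A8 (172 GB) → tape 4 (remaining 628 GB)
A9 (500 GB) → tape 4 (remaining 128 GB)
A10 (574 GB) → tape 5 (remaining 226 GB)
A11 (537 GB) → tape 6 (remaining 263 GB)
A12 (371 GB) → tape 7 (remaining 429 GB)
A13 (508 GB) → tape 8 (remaining 292 GB)
A14 (515 GB) → tape 9 (remaining 285 GB)
A15 (111 GB) → tape 4 (remaining 17 GB)
Final tapes: [412,106,231] [481,289] [356,437] [172,500,111] [574] [537] [371] [508] [515].

9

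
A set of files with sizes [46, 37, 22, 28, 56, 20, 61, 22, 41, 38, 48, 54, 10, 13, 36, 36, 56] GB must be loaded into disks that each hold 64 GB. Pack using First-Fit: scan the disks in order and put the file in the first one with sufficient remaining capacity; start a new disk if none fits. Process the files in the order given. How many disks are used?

12

46 GB → disk 1 (remaining 18 GB)
37 GB → disk 2 (remaining 27 GB)
22 GB → disk 2 (remaining 5 GB)
28 GB → disk 3 (remaining 36 GB)
56 GB → disk 4 (remaining 8 GB)
20 GB → disk 3 (remaining 16 GB)
61 GB → disk 5 (remaining 3 GB)
22 GB → disk 6 (remaining 42 GB)
41 GB → disk 6 (remaining 1 GB)
38 GB → disk 7 (remaining 26 GB)
48 GB → disk 8 (remaining 16 GB)
54 GB → disk 9 (remaining 10 GB)
10 GB → disk 1 (remaining 8 GB)
13 GB → disk 3 (remaining 3 GB)
36 GB → disk 10 (remaining 28 GB)
36 GB → disk 11 (remaining 28 GB)
56 GB → disk 12 (remaining 8 GB)
Final disks: [46,10] [37,22] [28,20,13] [56] [61] [22,41] [38] [48] [54] [36] [36] [56].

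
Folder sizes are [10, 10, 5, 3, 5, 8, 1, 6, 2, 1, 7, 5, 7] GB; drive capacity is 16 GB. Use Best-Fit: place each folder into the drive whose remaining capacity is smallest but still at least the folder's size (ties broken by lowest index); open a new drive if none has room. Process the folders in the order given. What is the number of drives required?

Put 10 GB in drive 1; 6 GB remain.
Put 10 GB in drive 2; 6 GB remain.
Put 5 GB in drive 1; 1 GB remain.
Put 3 GB in drive 2; 3 GB remain.
Put 5 GB in drive 3; 11 GB remain.
Put 8 GB in drive 3; 3 GB remain.
Put 1 GB in drive 1; 0 GB remain.
Put 6 GB in drive 4; 10 GB remain.
Put 2 GB in drive 2; 1 GB remain.
Put 1 GB in drive 2; 0 GB remain.
Put 7 GB in drive 4; 3 GB remain.
Put 5 GB in drive 5; 11 GB remain.
Put 7 GB in drive 5; 4 GB remain.
Final drives: [10,5,1] [10,3,2,1] [5,8] [6,7] [5,7].

5 drives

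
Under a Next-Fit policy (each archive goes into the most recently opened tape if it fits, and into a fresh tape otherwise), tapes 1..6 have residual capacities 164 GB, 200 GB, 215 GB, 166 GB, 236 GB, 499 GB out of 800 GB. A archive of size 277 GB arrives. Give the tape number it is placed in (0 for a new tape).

Next-Fit only looks at tape 6, which has 499 GB free.
277 GB fits there.

6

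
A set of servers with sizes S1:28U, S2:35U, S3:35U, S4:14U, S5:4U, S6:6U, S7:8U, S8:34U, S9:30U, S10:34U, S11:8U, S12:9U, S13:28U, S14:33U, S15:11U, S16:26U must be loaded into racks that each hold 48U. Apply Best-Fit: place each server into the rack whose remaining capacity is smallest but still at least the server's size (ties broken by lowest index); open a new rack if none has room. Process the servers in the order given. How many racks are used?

9

S1 (28U) → rack 1 (remaining 20U)
S2 (35U) → rack 2 (remaining 13U)
S3 (35U) → rack 3 (remaining 13U)
S4 (14U) → rack 1 (remaining 6U)
S5 (4U) → rack 1 (remaining 2U)
S6 (6U) → rack 2 (remaining 7U)
S7 (8U) → rack 3 (remaining 5U)
S8 (34U) → rack 4 (remaining 14U)
S9 (30U) → rack 5 (remaining 18U)
S10 (34U) → rack 6 (remaining 14U)
S11 (8U) → rack 4 (remaining 6U)
S12 (9U) → rack 6 (remaining 5U)
S13 (28U) → rack 7 (remaining 20U)
S14 (33U) → rack 8 (remaining 15U)
S15 (11U) → rack 8 (remaining 4U)
S16 (26U) → rack 9 (remaining 22U)
Final racks: [28,14,4] [35,6] [35,8] [34,8] [30] [34,9] [28] [33,11] [26].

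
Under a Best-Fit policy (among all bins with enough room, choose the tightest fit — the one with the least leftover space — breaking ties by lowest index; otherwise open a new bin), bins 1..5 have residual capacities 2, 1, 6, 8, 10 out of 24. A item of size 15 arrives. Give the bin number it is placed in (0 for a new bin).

0

No bin has ≥ 15 free, so a new bin is opened.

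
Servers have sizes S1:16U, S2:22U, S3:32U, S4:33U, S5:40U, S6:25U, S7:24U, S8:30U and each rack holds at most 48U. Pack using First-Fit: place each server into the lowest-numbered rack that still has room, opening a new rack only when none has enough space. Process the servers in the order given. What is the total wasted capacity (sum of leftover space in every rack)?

114

Put S1 (16U) in rack 1; 32U remain.
Put S2 (22U) in rack 1; 10U remain.
Put S3 (32U) in rack 2; 16U remain.
Put S4 (33U) in rack 3; 15U remain.
Put S5 (40U) in rack 4; 8U remain.
Put S6 (25U) in rack 5; 23U remain.
Put S7 (24U) in rack 6; 24U remain.
Put S8 (30U) in rack 7; 18U remain.
7 racks × 48U = 336U; used 222U; unused 114U.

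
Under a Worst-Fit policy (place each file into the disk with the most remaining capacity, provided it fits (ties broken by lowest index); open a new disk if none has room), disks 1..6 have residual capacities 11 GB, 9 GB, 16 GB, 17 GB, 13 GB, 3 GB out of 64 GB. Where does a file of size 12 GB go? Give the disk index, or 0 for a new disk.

4

Disks with room: disk 3 (16 GB), disk 4 (17 GB), disk 5 (13 GB).
Most room is disk 4 with 17 GB free.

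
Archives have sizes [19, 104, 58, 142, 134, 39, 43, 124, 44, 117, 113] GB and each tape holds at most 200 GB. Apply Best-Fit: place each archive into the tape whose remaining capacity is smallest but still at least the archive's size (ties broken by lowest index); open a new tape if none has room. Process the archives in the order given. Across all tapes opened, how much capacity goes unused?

263

Put 19 GB in tape 1; 181 GB remain.
Put 104 GB in tape 1; 77 GB remain.
Put 58 GB in tape 1; 19 GB remain.
Put 142 GB in tape 2; 58 GB remain.
Put 134 GB in tape 3; 66 GB remain.
Put 39 GB in tape 2; 19 GB remain.
Put 43 GB in tape 3; 23 GB remain.
Put 124 GB in tape 4; 76 GB remain.
Put 44 GB in tape 4; 32 GB remain.
Put 117 GB in tape 5; 83 GB remain.
Put 113 GB in tape 6; 87 GB remain.
6 tapes × 200 GB = 1200 GB; used 937 GB; unused 263 GB.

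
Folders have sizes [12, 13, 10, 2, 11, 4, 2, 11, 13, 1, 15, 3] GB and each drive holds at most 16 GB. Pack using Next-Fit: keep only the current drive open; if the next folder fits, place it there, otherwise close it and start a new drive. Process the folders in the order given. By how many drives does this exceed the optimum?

1

Next-Fit: [12] [13] [10,2] [11,4] [2,11] [13,1] [15] [3] → 8 drives.
Total size 97 GB; any packing needs at least ⌈97/16⌉ = 7 drives.
An optimal packing achieves that bound: [15,1] [13,3] [13,2] [12,4] [11,2] [11] [10] → 7 drives.
Excess: 8 − 7 = 1.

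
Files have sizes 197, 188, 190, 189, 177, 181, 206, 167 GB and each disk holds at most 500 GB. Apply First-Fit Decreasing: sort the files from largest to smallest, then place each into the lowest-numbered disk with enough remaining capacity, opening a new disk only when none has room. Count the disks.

4

Sorted descending: 206, 197, 190, 189, 188, 181, 177, 167.
Put 206 GB in disk 1; 294 GB remain.
Put 197 GB in disk 1; 97 GB remain.
Put 190 GB in disk 2; 310 GB remain.
Put 189 GB in disk 2; 121 GB remain.
Put 188 GB in disk 3; 312 GB remain.
Put 181 GB in disk 3; 131 GB remain.
Put 177 GB in disk 4; 323 GB remain.
Put 167 GB in disk 4; 156 GB remain.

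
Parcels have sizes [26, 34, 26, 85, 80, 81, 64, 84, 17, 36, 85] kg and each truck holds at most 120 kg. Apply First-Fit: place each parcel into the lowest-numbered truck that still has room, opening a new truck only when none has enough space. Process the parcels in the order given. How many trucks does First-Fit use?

7 trucks

Put 26 kg in truck 1; 94 kg remain.
Put 34 kg in truck 1; 60 kg remain.
Put 26 kg in truck 1; 34 kg remain.
Put 85 kg in truck 2; 35 kg remain.
Put 80 kg in truck 3; 40 kg remain.
Put 81 kg in truck 4; 39 kg remain.
Put 64 kg in truck 5; 56 kg remain.
Put 84 kg in truck 6; 36 kg remain.
Put 17 kg in truck 1; 17 kg remain.
Put 36 kg in truck 3; 4 kg remain.
Put 85 kg in truck 7; 35 kg remain.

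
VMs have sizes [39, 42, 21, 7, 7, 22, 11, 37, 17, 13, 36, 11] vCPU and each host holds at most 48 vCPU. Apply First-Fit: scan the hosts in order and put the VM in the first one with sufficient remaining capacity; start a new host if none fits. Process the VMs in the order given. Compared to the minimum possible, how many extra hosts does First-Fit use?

1

First-Fit: [39,7] [42] [21,7,11] [22,17] [37,11] [13] [36] → 7 hosts.
Total size 263 vCPU; any packing needs at least ⌈263/48⌉ = 6 hosts.
An optimal packing achieves that bound: [42] [39,7] [37,11] [36,11] [22,21] [17,13,7] → 6 hosts.
Excess: 7 − 6 = 1.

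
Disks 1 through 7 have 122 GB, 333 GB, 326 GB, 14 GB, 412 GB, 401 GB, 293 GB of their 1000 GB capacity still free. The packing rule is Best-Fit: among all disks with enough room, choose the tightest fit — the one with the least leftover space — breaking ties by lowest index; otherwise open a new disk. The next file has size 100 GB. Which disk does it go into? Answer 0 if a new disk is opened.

Disks with room: disk 1 (122 GB), disk 2 (333 GB), disk 3 (326 GB), disk 5 (412 GB), disk 6 (401 GB), disk 7 (293 GB).
Tightest fit is disk 1 with 122 GB free.

1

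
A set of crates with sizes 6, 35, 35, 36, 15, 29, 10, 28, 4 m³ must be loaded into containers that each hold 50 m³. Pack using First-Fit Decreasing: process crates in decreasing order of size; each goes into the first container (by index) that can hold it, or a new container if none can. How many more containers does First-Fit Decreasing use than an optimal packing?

0

First-Fit Decreasing: [36,10,4] [35,15] [35,6] [29] [28] → 5 containers.
5 crates exceed 25 m³ (half the capacity), and no two of those can share a container, so at least 5 containers are needed.
So 5 is already optimal.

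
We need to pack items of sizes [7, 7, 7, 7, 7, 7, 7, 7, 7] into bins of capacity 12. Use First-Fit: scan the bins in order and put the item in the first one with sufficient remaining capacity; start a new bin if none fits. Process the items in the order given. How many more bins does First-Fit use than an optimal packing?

First-Fit: [7] [7] [7] [7] [7] [7] [7] [7] [7] → 9 bins.
9 items exceed 6 (half the capacity), and no two of those can share a bin, so at least 9 bins are needed.
So 9 is already optimal.

0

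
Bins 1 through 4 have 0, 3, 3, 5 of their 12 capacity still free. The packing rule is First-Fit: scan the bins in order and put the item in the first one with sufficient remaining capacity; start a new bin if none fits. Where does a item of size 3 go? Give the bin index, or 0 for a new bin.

Bins with room: bin 2 (3), bin 3 (3), bin 4 (5).
The first with room is bin 2.

2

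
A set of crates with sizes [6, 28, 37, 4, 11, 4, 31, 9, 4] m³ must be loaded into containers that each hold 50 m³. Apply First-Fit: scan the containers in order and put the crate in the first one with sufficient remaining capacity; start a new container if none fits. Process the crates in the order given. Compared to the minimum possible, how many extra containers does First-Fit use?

First-Fit: [6,28,4,11] [37,4,9] [31,4] → 3 containers.
Total size 134 m³; any packing needs at least ⌈134/50⌉ = 3 containers.
So 3 is already optimal.

0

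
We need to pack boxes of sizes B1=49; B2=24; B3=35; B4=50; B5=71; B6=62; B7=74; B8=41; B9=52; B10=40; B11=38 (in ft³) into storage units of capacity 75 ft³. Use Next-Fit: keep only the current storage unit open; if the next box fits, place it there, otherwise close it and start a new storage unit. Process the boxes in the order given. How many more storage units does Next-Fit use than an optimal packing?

1

Next-Fit: [49,24] [35] [50] [71] [62] [74] [41] [52] [40] [38] → 10 storage units.
9 boxes exceed 37.5 ft³ (half the capacity), and no two of those can share a storage unit, so at least 9 storage units are needed.
An optimal packing achieves that bound: [74] [71] [62] [52] [50,24] [49] [41] [40,35] [38] → 9 storage units.
Excess: 10 − 9 = 1.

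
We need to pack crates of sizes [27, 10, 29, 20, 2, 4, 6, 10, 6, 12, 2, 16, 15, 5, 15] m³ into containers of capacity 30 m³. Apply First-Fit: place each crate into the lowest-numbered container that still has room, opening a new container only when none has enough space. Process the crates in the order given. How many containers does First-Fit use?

7

Put 27 m³ in container 1; 3 m³ remain.
Put 10 m³ in container 2; 20 m³ remain.
Put 29 m³ in container 3; 1 m³ remain.
Put 20 m³ in container 2; 0 m³ remain.
Put 2 m³ in container 1; 1 m³ remain.
Put 4 m³ in container 4; 26 m³ remain.
Put 6 m³ in container 4; 20 m³ remain.
Put 10 m³ in container 4; 10 m³ remain.
Put 6 m³ in container 4; 4 m³ remain.
Put 12 m³ in container 5; 18 m³ remain.
Put 2 m³ in container 4; 2 m³ remain.
Put 16 m³ in container 5; 2 m³ remain.
Put 15 m³ in container 6; 15 m³ remain.
Put 5 m³ in container 6; 10 m³ remain.
Put 15 m³ in container 7; 15 m³ remain.
Final containers: [27,2] [10,20] [29] [4,6,10,6,2] [12,16] [15,5] [15].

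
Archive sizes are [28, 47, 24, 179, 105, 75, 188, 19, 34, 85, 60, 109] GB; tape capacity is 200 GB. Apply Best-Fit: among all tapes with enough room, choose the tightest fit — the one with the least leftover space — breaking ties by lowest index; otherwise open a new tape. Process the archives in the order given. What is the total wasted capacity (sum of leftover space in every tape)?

tape 1: place 28 GB, 172 GB left
tape 1: place 47 GB, 125 GB left
tape 1: place 24 GB, 101 GB left
tape 2: place 179 GB, 21 GB left
tape 3: place 105 GB, 95 GB left
tape 3: place 75 GB, 20 GB left
tape 4: place 188 GB, 12 GB left
tape 3: place 19 GB, 1 GB left
tape 1: place 34 GB, 67 GB left
tape 5: place 85 GB, 115 GB left
tape 1: place 60 GB, 7 GB left
tape 5: place 109 GB, 6 GB left
5 tapes × 200 GB = 1000 GB; used 953 GB; unused 47 GB.

47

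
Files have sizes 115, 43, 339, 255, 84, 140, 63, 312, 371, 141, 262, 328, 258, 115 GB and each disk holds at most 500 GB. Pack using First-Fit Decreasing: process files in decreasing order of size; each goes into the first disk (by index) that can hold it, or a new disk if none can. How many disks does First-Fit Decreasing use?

7 disks

Sorted descending: 371, 339, 328, 312, 262, 258, 255, 141, 140, 115, 115, 84, 63, 43.
371 GB → disk 1 (remaining 129 GB)
339 GB → disk 2 (remaining 161 GB)
328 GB → disk 3 (remaining 172 GB)
312 GB → disk 4 (remaining 188 GB)
262 GB → disk 5 (remaining 238 GB)
258 GB → disk 6 (remaining 242 GB)
255 GB → disk 7 (remaining 245 GB)
141 GB → disk 2 (remaining 20 GB)
140 GB → disk 3 (remaining 32 GB)
115 GB → disk 1 (remaining 14 GB)
115 GB → disk 4 (remaining 73 GB)
84 GB → disk 5 (remaining 154 GB)
63 GB → disk 4 (remaining 10 GB)
43 GB → disk 5 (remaining 111 GB)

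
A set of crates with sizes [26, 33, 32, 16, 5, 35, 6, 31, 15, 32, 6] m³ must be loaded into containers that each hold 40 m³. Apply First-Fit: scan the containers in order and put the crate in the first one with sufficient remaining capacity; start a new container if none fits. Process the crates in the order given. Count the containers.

7 containers

Put 26 m³ in container 1; 14 m³ remain.
Put 33 m³ in container 2; 7 m³ remain.
Put 32 m³ in container 3; 8 m³ remain.
Put 16 m³ in container 4; 24 m³ remain.
Put 5 m³ in container 1; 9 m³ remain.
Put 35 m³ in container 5; 5 m³ remain.
Put 6 m³ in container 1; 3 m³ remain.
Put 31 m³ in container 6; 9 m³ remain.
Put 15 m³ in container 4; 9 m³ remain.
Put 32 m³ in container 7; 8 m³ remain.
Put 6 m³ in container 2; 1 m³ remain.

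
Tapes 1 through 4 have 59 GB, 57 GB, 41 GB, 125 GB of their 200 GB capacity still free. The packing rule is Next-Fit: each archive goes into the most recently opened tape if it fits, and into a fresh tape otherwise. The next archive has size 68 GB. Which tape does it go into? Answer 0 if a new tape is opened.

4

Next-Fit only looks at tape 4, which has 125 GB free.
68 GB fits there.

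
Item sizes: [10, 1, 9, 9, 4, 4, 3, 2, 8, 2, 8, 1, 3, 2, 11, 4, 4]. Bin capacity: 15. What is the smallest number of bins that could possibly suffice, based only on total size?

6

Total size = 10 + 1 + 9 + 9 + 4 + 4 + 3 + 2 + 8 + 2 + 8 + 1 + 3 + 2 + 11 + 4 + 4 = 85.
⌈85 / 15⌉ = 6.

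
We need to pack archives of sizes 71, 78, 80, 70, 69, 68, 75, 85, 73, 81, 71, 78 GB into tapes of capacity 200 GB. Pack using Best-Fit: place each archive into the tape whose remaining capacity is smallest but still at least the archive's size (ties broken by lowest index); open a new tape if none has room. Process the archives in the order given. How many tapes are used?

Put 71 GB in tape 1; 129 GB remain.
Put 78 GB in tape 1; 51 GB remain.
Put 80 GB in tape 2; 120 GB remain.
Put 70 GB in tape 2; 50 GB remain.
Put 69 GB in tape 3; 131 GB remain.
Put 68 GB in tape 3; 63 GB remain.
Put 75 GB in tape 4; 125 GB remain.
Put 85 GB in tape 4; 40 GB remain.
Put 73 GB in tape 5; 127 GB remain.
Put 81 GB in tape 5; 46 GB remain.
Put 71 GB in tape 6; 129 GB remain.
Put 78 GB in tape 6; 51 GB remain.
Final tapes: [71,78] [80,70] [69,68] [75,85] [73,81] [71,78].

6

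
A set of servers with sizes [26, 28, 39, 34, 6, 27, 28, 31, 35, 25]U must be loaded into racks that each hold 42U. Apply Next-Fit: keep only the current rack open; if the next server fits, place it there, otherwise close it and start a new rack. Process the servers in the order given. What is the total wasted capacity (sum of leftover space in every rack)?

99

Put 26U in rack 1; 16U remain.
Put 28U in rack 2; 14U remain.
Put 39U in rack 3; 3U remain.
Put 34U in rack 4; 8U remain.
Put 6U in rack 4; 2U remain.
Put 27U in rack 5; 15U remain.
Put 28U in rack 6; 14U remain.
Put 31U in rack 7; 11U remain.
Put 35U in rack 8; 7U remain.
Put 25U in rack 9; 17U remain.
9 racks × 42U = 378U; used 279U; unused 99U.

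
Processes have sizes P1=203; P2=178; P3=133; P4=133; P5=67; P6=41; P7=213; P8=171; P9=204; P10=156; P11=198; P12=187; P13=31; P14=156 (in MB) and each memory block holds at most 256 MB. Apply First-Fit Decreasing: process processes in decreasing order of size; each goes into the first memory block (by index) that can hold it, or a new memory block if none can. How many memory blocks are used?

11 memory blocks

Sorted descending: 213, 204, 203, 198, 187, 178, 171, 156, 156, 133, 133, 67, 41, 31.
memory block 1: place 213 MB, 43 MB left
memory block 2: place 204 MB, 52 MB left
memory block 3: place 203 MB, 53 MB left
memory block 4: place 198 MB, 58 MB left
memory block 5: place 187 MB, 69 MB left
memory block 6: place 178 MB, 78 MB left
memory block 7: place 171 MB, 85 MB left
memory block 8: place 156 MB, 100 MB left
memory block 9: place 156 MB, 100 MB left
memory block 10: place 133 MB, 123 MB left
memory block 11: place 133 MB, 123 MB left
memory block 5: place 67 MB, 2 MB left
memory block 1: place 41 MB, 2 MB left
memory block 2: place 31 MB, 21 MB left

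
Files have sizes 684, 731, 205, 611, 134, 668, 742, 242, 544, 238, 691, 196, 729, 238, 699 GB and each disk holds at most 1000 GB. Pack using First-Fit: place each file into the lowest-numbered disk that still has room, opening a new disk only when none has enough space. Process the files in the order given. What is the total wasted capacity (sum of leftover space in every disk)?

disk 1: place 684 GB, 316 GB left
disk 2: place 731 GB, 269 GB left
disk 1: place 205 GB, 111 GB left
disk 3: place 611 GB, 389 GB left
disk 2: place 134 GB, 135 GB left
disk 4: place 668 GB, 332 GB left
disk 5: place 742 GB, 258 GB left
disk 3: place 242 GB, 147 GB left
disk 6: place 544 GB, 456 GB left
disk 4: place 238 GB, 94 GB left
disk 7: place 691 GB, 309 GB left
disk 5: place 196 GB, 62 GB left
disk 8: place 729 GB, 271 GB left
disk 6: place 238 GB, 218 GB left
disk 9: place 699 GB, 301 GB left
9 disks × 1000 GB = 9000 GB; used 7352 GB; unused 1648 GB.

1648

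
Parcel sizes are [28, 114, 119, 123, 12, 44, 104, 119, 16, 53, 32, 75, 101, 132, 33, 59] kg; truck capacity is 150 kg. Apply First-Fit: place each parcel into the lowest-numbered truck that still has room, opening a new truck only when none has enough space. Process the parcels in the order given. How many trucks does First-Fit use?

9 trucks

28 kg → truck 1 (remaining 122 kg)
114 kg → truck 1 (remaining 8 kg)
119 kg → truck 2 (remaining 31 kg)
123 kg → truck 3 (remaining 27 kg)
12 kg → truck 2 (remaining 19 kg)
44 kg → truck 4 (remaining 106 kg)
104 kg → truck 4 (remaining 2 kg)
119 kg → truck 5 (remaining 31 kg)
16 kg → truck 2 (remaining 3 kg)
53 kg → truck 6 (remaining 97 kg)
32 kg → truck 6 (remaining 65 kg)
75 kg → truck 7 (remaining 75 kg)
101 kg → truck 8 (remaining 49 kg)
132 kg → truck 9 (remaining 18 kg)
33 kg → truck 6 (remaining 32 kg)
59 kg → truck 7 (remaining 16 kg)
Final trucks: [28,114] [119,12,16] [123] [44,104] [119] [53,32,33] [75,59] [101] [132].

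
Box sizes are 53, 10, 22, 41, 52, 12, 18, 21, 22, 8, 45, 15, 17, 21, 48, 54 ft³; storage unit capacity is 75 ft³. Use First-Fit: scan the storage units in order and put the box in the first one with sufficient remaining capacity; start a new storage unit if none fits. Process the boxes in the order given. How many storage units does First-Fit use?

Put 53 ft³ in storage unit 1; 22 ft³ remain.
Put 10 ft³ in storage unit 1; 12 ft³ remain.
Put 22 ft³ in storage unit 2; 53 ft³ remain.
Put 41 ft³ in storage unit 2; 12 ft³ remain.
Put 52 ft³ in storage unit 3; 23 ft³ remain.
Put 12 ft³ in storage unit 1; 0 ft³ remain.
Put 18 ft³ in storage unit 3; 5 ft³ remain.
Put 21 ft³ in storage unit 4; 54 ft³ remain.
Put 22 ft³ in storage unit 4; 32 ft³ remain.
Put 8 ft³ in storage unit 2; 4 ft³ remain.
Put 45 ft³ in storage unit 5; 30 ft³ remain.
Put 15 ft³ in storage unit 4; 17 ft³ remain.
Put 17 ft³ in storage unit 4; 0 ft³ remain.
Put 21 ft³ in storage unit 5; 9 ft³ remain.
Put 48 ft³ in storage unit 6; 27 ft³ remain.
Put 54 ft³ in storage unit 7; 21 ft³ remain.

7 storage units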